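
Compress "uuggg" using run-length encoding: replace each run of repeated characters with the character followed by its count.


Input: 'uuggg'
Operation: identify consecutive runs
Runs: 'uu' -> u2, 'ggg' -> g3
Encoded: u2g3


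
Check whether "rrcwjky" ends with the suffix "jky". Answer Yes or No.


Input string: 'rrcwjky'
Suffix to check: 'jky'
Last 3 characters of input: 'jky'
Match: True
Result: Yes


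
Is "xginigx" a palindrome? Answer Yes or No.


Input string: 'xginigx'
Reversed: 'xginigx'
Compare pairs: s[0]='x' vs s[6]='x' (match), s[1]='g' vs s[5]='g' (match), s[2]='i' vs s[4]='i' (match)
Palindrome: Yes


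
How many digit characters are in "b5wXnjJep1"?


Input string: 'b5wXnjJep1'
Operation: count digit characters (0-9)
Scan: 'b', '5'(digit), 'w', 'X', 'n', 'j', 'J', 'e', 'p', '1'(digit)
Digits found: 2
Result: 2


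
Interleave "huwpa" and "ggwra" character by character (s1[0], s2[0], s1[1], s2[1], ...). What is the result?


String 1: 'huwpa'
String 2: 'ggwra'
Operation: alternate characters
Pairs: 'h'+'g', 'u'+'g', 'w'+'w', 'p'+'r', 'a'+'a'
Result: hgugwwpraa


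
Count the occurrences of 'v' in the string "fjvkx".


Input string: 'fjvkx'
Target character: 'v'
Scan each position: s[2]='v'
Matches found at indices: 2
Total: 1


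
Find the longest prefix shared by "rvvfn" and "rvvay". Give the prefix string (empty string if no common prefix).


String 1: 'rvvfn'
String 2: 'rvvay'
Compare position by position:
pos 0: 'r' vs 'r' match
pos 1: 'v' vs 'v' match
pos 2: 'v' vs 'v' match
pos 3: 'f' vs 'a' differ -> stop
Longest common prefix: "rvv" (length 3)


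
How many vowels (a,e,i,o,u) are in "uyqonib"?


Input string: 'uyqonib'
Operation: count vowels (a, e, i, o, u)
Scan: s[0]='u' (vowel), s[1]='y', s[2]='q', s[3]='o' (vowel), s[4]='n', s[5]='i' (vowel), s[6]='b'
Vowels found: 3
Result: 3


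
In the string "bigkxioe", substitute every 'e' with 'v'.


Input string: 'bigkxioe'
Operation: replace 'e' with 'v'
Positions of 'e': 7
After replacement: bigkxiov


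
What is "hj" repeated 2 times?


Input string: 'hj'
Operation: repeat 2 times
Concatenation: 'hj' + 'hj'
Result: hjhj


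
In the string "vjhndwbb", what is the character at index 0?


Input string: 'vjhndwbb'
Operation: get character at index 0
Index mapping: s[0]='v'
Result: 'v'


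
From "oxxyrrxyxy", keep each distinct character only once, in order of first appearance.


Input: 'oxxyrrxyxy'
Operation: keep first occurrence of each character
Scan: s[0]='o' new -> keep; s[1]='x' new -> keep; s[2]='x' seen -> skip; s[3]='y' new -> keep; s[4]='r' new -> keep; s[5]='r' seen -> skip; s[6]='x' seen -> skip; s[7]='y' seen -> skip; s[8]='x' seen -> skip; s[9]='y' seen -> skip
Result: oxyr


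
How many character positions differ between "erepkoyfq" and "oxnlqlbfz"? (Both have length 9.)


String 1: 'erepkoyfq'
String 2: 'oxnlqlbfz'
Compare each position: pos 0: 'e'!='o', pos 1: 'r'!='x', pos 2: 'e'!='n', pos 3: 'p'!='l', pos 4: 'k'!='q', pos 5: 'o'!='l', pos 6: 'y'!='b', pos 7: 'f'=='f', pos 8: 'q'!='z'
Differing positions: 8
Hamming distance: 8


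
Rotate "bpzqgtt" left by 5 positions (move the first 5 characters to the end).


Input: 'bpzqgtt', shift = 5
Operation: split at index 5 and swap parts
Front part s[0:5] = 'bpzqg'
Back part s[5:] = 'tt'
Rotated = back + front = 'tt' + 'bpzqg'
Result: ttbpzqg


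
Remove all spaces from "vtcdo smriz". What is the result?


Input string: 'vtcdo smriz'
Operation: remove all spaces
Words: 'vtcdo', 'smriz'
Join without spaces: vtcdosmriz


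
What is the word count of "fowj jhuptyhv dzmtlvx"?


Input string: 'fowj jhuptyhv dzmtlvx'
Operation: split by spaces
Words found: 'fowj', 'jhuptyhv', 'dzmtlvx'
Word count: 3


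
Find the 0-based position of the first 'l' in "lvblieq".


Input string: 'lvblieq'
Target: 'l'
Scanning left to right: s[0]='l'
First match at index: 0


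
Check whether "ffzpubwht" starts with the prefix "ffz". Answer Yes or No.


Input string: 'ffzpubwht'
Prefix to check: 'ffz'
First 3 characters of input: 'ffz'
Match: True
Result: Yes


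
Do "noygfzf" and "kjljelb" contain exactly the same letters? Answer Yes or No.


String 1: 'noygfzf' -> sorted: 'ffgnoyz'
String 2: 'kjljelb' -> sorted: 'bejjkll'
Compare sorted forms: 'ffgnoyz' != 'bejjkll'
Anagram: No


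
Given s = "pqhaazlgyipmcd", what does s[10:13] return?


Input string: 'pqhaazlgyipmcd'
Operation: slice [10:13]
Extract characters: s[10]='p', s[11]='m', s[12]='c'
Result: pmc


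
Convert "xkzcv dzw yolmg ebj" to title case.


Input string: 'xkzcv dzw yolmg ebj'
Operation: capitalize first letter of each word
Word transformations: 'xkzcv'->'Xkzcv', 'dzw'->'Dzw', 'yolmg'->'Yolmg', 'ebj'->'Ebj'
Result: Xkzcv Dzw Yolmg Ebj


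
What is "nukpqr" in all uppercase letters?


Input string: 'nukpqr'
Operation: convert each letter to uppercase
Mapping: 'n'->'N', 'u'->'U', 'k'->'K', 'p'->'P', 'q'->'Q', 'r'->'R'
Result: NUKPQR


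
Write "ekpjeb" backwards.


Input string: 'ekpjeb'
Operation: reverse character order
Original order: 'e' -> 'k' -> 'p' -> 'j' -> 'e' -> 'b'
Reversed order: 'b' -> 'e' -> 'j' -> 'p' -> 'k' -> 'e'
Result: bejpke


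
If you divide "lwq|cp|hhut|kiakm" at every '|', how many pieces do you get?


Input string: 'lwq|cp|hhut|kiakm'
Delimiter: '|'
Split result: 'lwq', 'cp', 'hhut', 'kiakm'
Number of parts: 4


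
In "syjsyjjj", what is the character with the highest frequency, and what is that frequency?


Input: 'syjsyjjj'
Operation: tally each character
Counts: 'j':4, 's':2, 'y':2
Maximum: 'j' appears 4 times


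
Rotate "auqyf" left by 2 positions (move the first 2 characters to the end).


Input: 'auqyf', shift = 2
Operation: split at index 2 and swap parts
Front part s[0:2] = 'au'
Back part s[2:] = 'qyf'
Rotated = back + front = 'qyf' + 'au'
Result: qyfau


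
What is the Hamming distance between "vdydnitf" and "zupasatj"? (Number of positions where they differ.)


String 1: 'vdydnitf'
String 2: 'zupasatj'
Compare each position: pos 0: 'v'!='z', pos 1: 'd'!='u', pos 2: 'y'!='p', pos 3: 'd'!='a', pos 4: 'n'!='s', pos 5: 'i'!='a', pos 6: 't'=='t', pos 7: 'f'!='j'
Differing positions: 7
Hamming distance: 7


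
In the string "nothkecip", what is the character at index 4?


Input string: 'nothkecip'
Operation: get character at index 4
Index mapping: s[0]='n', s[1]='o', s[2]='t', s[3]='h', s[4]='k'
Result: 'k'


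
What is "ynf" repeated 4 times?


Input string: 'ynf'
Operation: repeat 4 times
Concatenation: 'ynf' + 'ynf' + 'ynf' + 'ynf'
Result: ynfynfynfynf


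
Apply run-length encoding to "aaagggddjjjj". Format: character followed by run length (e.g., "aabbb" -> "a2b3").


Input: 'aaagggddjjjj'
Operation: identify consecutive runs
Runs: 'aaa' -> a3, 'ggg' -> g3, 'dd' -> d2, 'jjjj' -> j4
Encoded: a3g3d2j4


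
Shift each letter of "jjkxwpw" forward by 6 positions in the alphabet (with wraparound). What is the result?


Input: 'jjkxwpw', shift = 6
Operation: for each letter, (position + 6) mod 26
Mapping: 'j'(9+6=15)->'p', 'j'(9+6=15)->'p', 'k'(10+6=16)->'q', 'x'(23+6=29, 29 mod 26=3)->'d', 'w'(22+6=28, 28 mod 26=2)->'c', 'p'(15+6=21)->'v', 'w'(22+6=28, 28 mod 26=2)->'c'
Result: ppqdcvc


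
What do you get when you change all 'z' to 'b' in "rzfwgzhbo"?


Input string: 'rzfwgzhbo'
Operation: replace 'z' with 'b'
Positions of 'z': 1, 5
After replacement: rbfwgbhbo


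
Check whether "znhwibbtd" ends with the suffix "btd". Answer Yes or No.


Input string: 'znhwibbtd'
Suffix to check: 'btd'
Last 3 characters of input: 'btd'
Match: True
Result: Yes


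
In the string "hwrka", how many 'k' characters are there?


Input string: 'hwrka'
Target character: 'k'
Scan each position: s[3]='k'
Matches found at indices: 3
Total: 1


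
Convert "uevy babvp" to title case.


Input string: 'uevy babvp'
Operation: capitalize first letter of each word
Word transformations: 'uevy'->'Uevy', 'babvp'->'Babvp'
Result: Uevy Babvp


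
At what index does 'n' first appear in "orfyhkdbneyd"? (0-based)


Input string: 'orfyhkdbneyd'
Target: 'n'
Scanning left to right: s[0]='o', s[1]='r', s[2]='f', s[3]='y', s[4]='h', s[5]='k', s[6]='d', s[7]='b', s[8]='n'
First match at index: 8


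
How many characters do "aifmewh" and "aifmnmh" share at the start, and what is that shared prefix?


String 1: 'aifmewh'
String 2: 'aifmnmh'
Compare position by position:
pos 0: 'a' vs 'a' match
pos 1: 'i' vs 'i' match
pos 2: 'f' vs 'f' match
pos 3: 'm' vs 'm' match
pos 4: 'e' vs 'n' differ -> stop
Longest common prefix: "aifm" (length 4)


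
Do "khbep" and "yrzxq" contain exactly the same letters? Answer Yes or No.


String 1: 'khbep' -> sorted: 'behkp'
String 2: 'yrzxq' -> sorted: 'qrxyz'
Compare sorted forms: 'behkp' != 'qrxyz'
Anagram: No


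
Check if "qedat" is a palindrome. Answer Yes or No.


Input string: 'qedat'
Reversed: 'tadeq'
Compare pairs: s[0]='q' vs s[4]='t' (mismatch), s[1]='e' vs s[3]='a' (mismatch)
Palindrome: No


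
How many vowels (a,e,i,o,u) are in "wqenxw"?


Input string: 'wqenxw'
Operation: count vowels (a, e, i, o, u)
Scan: s[0]='w', s[1]='q', s[2]='e' (vowel), s[3]='n', s[4]='x', s[5]='w'
Vowels found: 1
Result: 1


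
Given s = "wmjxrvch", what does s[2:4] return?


Input string: 'wmjxrvch'
Operation: slice [2:4]
Extract characters: s[2]='j', s[3]='x'
Result: jx


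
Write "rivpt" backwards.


Input string: 'rivpt'
Operation: reverse character order
Original order: 'r' -> 'i' -> 'v' -> 'p' -> 't'
Reversed order: 't' -> 'p' -> 'v' -> 'i' -> 'r'
Result: tpvir


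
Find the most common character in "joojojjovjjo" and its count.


Input: 'joojojjovjjo'
Operation: tally each character
Counts: 'j':6, 'o':5, 'v':1
Maximum: 'j' appears 6 times


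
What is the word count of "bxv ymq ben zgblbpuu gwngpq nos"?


Input string: 'bxv ymq ben zgblbpuu gwngpq nos'
Operation: split by spaces
Words found: 'bxv', 'ymq', 'ben', 'zgblbpuu', 'gwngpq', 'nos'
Word count: 6


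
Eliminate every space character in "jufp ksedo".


Input string: 'jufp ksedo'
Operation: remove all spaces
Words: 'jufp', 'ksedo'
Join without spaces: jufpksedo


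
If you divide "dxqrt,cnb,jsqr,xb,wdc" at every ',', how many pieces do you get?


Input string: 'dxqrt,cnb,jsqr,xb,wdc'
Delimiter: ','
Split result: 'dxqrt', 'cnb', 'jsqr', 'xb', 'wdc'
Number of parts: 5


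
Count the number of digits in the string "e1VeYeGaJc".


Input string: 'e1VeYeGaJc'
Operation: count digit characters (0-9)
Scan: 'e', '1'(digit), 'V', 'e', 'Y', 'e', 'G', 'a', 'J', 'c'
Digits found: 1
Result: 1


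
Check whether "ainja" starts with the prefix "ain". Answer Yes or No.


Input string: 'ainja'
Prefix to check: 'ain'
First 3 characters of input: 'ain'
Match: True
Result: Yes


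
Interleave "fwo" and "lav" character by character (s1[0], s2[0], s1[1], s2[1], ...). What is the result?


String 1: 'fwo'
String 2: 'lav'
Operation: alternate characters
Pairs: 'f'+'l', 'w'+'a', 'o'+'v'
Result: flwaov


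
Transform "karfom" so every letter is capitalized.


Input string: 'karfom'
Operation: convert each letter to uppercase
Mapping: 'k'->'K', 'a'->'A', 'r'->'R', 'f'->'F', 'o'->'O', 'm'->'M'
Result: KARFOM


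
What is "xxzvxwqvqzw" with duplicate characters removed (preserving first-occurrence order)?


Input: 'xxzvxwqvqzw'
Operation: keep first occurrence of each character
Scan: s[0]='x' new -> keep; s[1]='x' seen -> skip; s[2]='z' new -> keep; s[3]='v' new -> keep; s[4]='x' seen -> skip; s[5]='w' new -> keep; s[6]='q' new -> keep; s[7]='v' seen -> skip; s[8]='q' seen -> skip; s[9]='z' seen -> skip; s[10]='w' seen -> skip
Result: xzvwq


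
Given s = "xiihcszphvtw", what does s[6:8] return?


Input string: 'xiihcszphvtw'
Operation: slice [6:8]
Extract characters: s[6]='z', s[7]='p'
Result: zp


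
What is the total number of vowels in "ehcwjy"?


Input string: 'ehcwjy'
Operation: count vowels (a, e, i, o, u)
Scan: s[0]='e' (vowel), s[1]='h', s[2]='c', s[3]='w', s[4]='j', s[5]='y'
Vowels found: 1
Result: 1


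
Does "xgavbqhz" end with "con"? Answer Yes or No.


Input string: 'xgavbqhz'
Suffix to check: 'con'
Last 3 characters of input: 'qhz'
Match: False
Result: No


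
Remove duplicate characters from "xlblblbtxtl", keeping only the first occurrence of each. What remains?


Input: 'xlblblbtxtl'
Operation: keep first occurrence of each character
Scan: s[0]='x' new -> keep; s[1]='l' new -> keep; s[2]='b' new -> keep; s[3]='l' seen -> skip; s[4]='b' seen -> skip; s[5]='l' seen -> skip; s[6]='b' seen -> skip; s[7]='t' new -> keep; s[8]='x' seen -> skip; s[9]='t' seen -> skip; s[10]='l' seen -> skip
Result: xlbt


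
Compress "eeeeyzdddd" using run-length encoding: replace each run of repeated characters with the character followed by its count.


Input: 'eeeeyzdddd'
Operation: identify consecutive runs
Runs: 'eeee' -> e4, 'y' -> y1, 'z' -> z1, 'dddd' -> d4
Encoded: e4y1z1d4


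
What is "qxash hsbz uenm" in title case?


Input string: 'qxash hsbz uenm'
Operation: capitalize first letter of each word
Word transformations: 'qxash'->'Qxash', 'hsbz'->'Hsbz', 'uenm'->'Uenm'
Result: Qxash Hsbz Uenm


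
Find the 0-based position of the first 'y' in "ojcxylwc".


Input string: 'ojcxylwc'
Target: 'y'
Scanning left to right: s[0]='o', s[1]='j', s[2]='c', s[3]='x', s[4]='y'
First match at index: 4


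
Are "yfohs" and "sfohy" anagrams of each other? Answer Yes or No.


String 1: 'yfohs' -> sorted: 'fhosy'
String 2: 'sfohy' -> sorted: 'fhosy'
Compare sorted forms: 'fhosy' == 'fhosy'
Anagram: Yes


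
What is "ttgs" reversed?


Input string: 'ttgs'
Operation: reverse character order
Original order: 't' -> 't' -> 'g' -> 's'
Reversed order: 's' -> 'g' -> 't' -> 't'
Result: sgtt


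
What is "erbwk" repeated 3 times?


Input string: 'erbwk'
Operation: repeat 3 times
Concatenation: 'erbwk' + 'erbwk' + 'erbwk'
Result: erbwkerbwkerbwk


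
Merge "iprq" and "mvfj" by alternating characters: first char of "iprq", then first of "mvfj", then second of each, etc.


String 1: 'iprq'
String 2: 'mvfj'
Operation: alternate characters
Pairs: 'i'+'m', 'p'+'v', 'r'+'f', 'q'+'j'
Result: impvrfqj


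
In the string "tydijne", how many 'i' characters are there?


Input string: 'tydijne'
Target character: 'i'
Scan each position: s[3]='i'
Matches found at indices: 3
Total: 1


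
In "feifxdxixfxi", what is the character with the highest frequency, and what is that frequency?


Input: 'feifxdxixfxi'
Operation: tally each character
Counts: 'd':1, 'e':1, 'f':3, 'i':3, 'x':4
Maximum: 'x' appears 4 times


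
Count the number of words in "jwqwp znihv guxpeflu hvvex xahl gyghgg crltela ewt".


Input string: 'jwqwp znihv guxpeflu hvvex xahl gyghgg crltela ewt'
Operation: split by spaces
Words found: 'jwqwp', 'znihv', 'guxpeflu', 'hvvex', 'xahl', 'gyghgg', 'crltela', 'ewt'
Word count: 8


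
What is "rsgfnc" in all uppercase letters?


Input string: 'rsgfnc'
Operation: convert each letter to uppercase
Mapping: 'r'->'R', 's'->'S', 'g'->'G', 'f'->'F', 'n'->'N', 'c'->'C'
Result: RSGFNC


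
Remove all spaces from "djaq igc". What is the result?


Input string: 'djaq igc'
Operation: remove all spaces
Words: 'djaq', 'igc'
Join without spaces: djaqigc


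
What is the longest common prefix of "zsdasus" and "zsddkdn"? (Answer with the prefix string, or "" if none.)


String 1: 'zsdasus'
String 2: 'zsddkdn'
Compare position by position:
pos 0: 'z' vs 'z' match
pos 1: 's' vs 's' match
pos 2: 'd' vs 'd' match
pos 3: 'a' vs 'd' differ -> stop
Longest common prefix: "zsd" (length 3)


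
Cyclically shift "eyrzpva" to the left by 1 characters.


Input: 'eyrzpva', shift = 1
Operation: split at index 1 and swap parts
Front part s[0:1] = 'e'
Back part s[1:] = 'yrzpva'
Rotated = back + front = 'yrzpva' + 'e'
Result: yrzpvae


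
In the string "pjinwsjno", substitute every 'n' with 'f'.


Input string: 'pjinwsjno'
Operation: replace 'n' with 'f'
Positions of 'n': 3, 7
After replacement: pjifwsjfo


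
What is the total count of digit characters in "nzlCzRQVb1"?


Input string: 'nzlCzRQVb1'
Operation: count digit characters (0-9)
Scan: 'n', 'z', 'l', 'C', 'z', 'R', 'Q', 'V', 'b', '1'(digit)
Digits found: 1
Result: 1


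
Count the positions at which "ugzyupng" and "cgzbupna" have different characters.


String 1: 'ugzyupng'
String 2: 'cgzbupna'
Compare each position: pos 0: 'u'!='c', pos 1: 'g'=='g', pos 2: 'z'=='z', pos 3: 'y'!='b', pos 4: 'u'=='u', pos 5: 'p'=='p', pos 6: 'n'=='n', pos 7: 'g'!='a'
Differing positions: 3
Hamming distance: 3


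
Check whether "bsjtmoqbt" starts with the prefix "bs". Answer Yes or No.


Input string: 'bsjtmoqbt'
Prefix to check: 'bs'
First 2 characters of input: 'bs'
Match: True
Result: Yes


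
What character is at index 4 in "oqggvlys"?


Input string: 'oqggvlys'
Operation: get character at index 4
Index mapping: s[0]='o', s[1]='q', s[2]='g', s[3]='g', s[4]='v'
Result: 'v'


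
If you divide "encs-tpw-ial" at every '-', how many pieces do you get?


Input string: 'encs-tpw-ial'
Delimiter: '-'
Split result: 'encs', 'tpw', 'ial'
Number of parts: 3


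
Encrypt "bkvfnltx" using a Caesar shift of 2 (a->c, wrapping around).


Input: 'bkvfnltx', shift = 2
Operation: for each letter, (position + 2) mod 26
Mapping: 'b'(1+2=3)->'d', 'k'(10+2=12)->'m', 'v'(21+2=23)->'x', 'f'(5+2=7)->'h', 'n'(13+2=15)->'p', 'l'(11+2=13)->'n', 't'(19+2=21)->'v', 'x'(23+2=25)->'z'
Result: dmxhpnvz


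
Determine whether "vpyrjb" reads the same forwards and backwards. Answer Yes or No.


Input string: 'vpyrjb'
Reversed: 'bjrypv'
Compare pairs: s[0]='v' vs s[5]='b' (mismatch), s[1]='p' vs s[4]='j' (mismatch), s[2]='y' vs s[3]='r' (mismatch)
Palindrome: No


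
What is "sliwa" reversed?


Input string: 'sliwa'
Operation: reverse character order
Original order: 's' -> 'l' -> 'i' -> 'w' -> 'a'
Reversed order: 'a' -> 'w' -> 'i' -> 'l' -> 's'
Result: awils


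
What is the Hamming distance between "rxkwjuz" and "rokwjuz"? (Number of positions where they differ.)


String 1: 'rxkwjuz'
String 2: 'rokwjuz'
Compare each position: pos 0: 'r'=='r', pos 1: 'x'!='o', pos 2: 'k'=='k', pos 3: 'w'=='w', pos 4: 'j'=='j', pos 5: 'u'=='u', pos 6: 'z'=='z'
Differing positions: 1
Hamming distance: 1


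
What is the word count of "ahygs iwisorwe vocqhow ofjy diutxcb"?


Input string: 'ahygs iwisorwe vocqhow ofjy diutxcb'
Operation: split by spaces
Words found: 'ahygs', 'iwisorwe', 'vocqhow', 'ofjy', 'diutxcb'
Word count: 5


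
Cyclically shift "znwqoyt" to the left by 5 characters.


Input: 'znwqoyt', shift = 5
Operation: split at index 5 and swap parts
Front part s[0:5] = 'znwqo'
Back part s[5:] = 'yt'
Rotated = back + front = 'yt' + 'znwqo'
Result: ytznwqo


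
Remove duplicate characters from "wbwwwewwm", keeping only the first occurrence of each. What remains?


Input: 'wbwwwewwm'
Operation: keep first occurrence of each character
Scan: s[0]='w' new -> keep; s[1]='b' new -> keep; s[2]='w' seen -> skip; s[3]='w' seen -> skip; s[4]='w' seen -> skip; s[5]='e' new -> keep; s[6]='w' seen -> skip; s[7]='w' seen -> skip; s[8]='m' new -> keep
Result: wbem


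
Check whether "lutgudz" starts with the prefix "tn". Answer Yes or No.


Input string: 'lutgudz'
Prefix to check: 'tn'
First 2 characters of input: 'lu'
Match: False
Result: No


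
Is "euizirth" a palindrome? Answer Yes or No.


Input string: 'euizirth'
Reversed: 'htriziue'
Compare pairs: s[0]='e' vs s[7]='h' (mismatch), s[1]='u' vs s[6]='t' (mismatch), s[2]='i' vs s[5]='r' (mismatch), s[3]='z' vs s[4]='i' (mismatch)
Palindrome: No


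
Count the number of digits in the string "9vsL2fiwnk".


Input string: '9vsL2fiwnk'
Operation: count digit characters (0-9)
Scan: '9'(digit), 'v', 's', 'L', '2'(digit), 'f', 'i', 'w', 'n', 'k'
Digits found: 2
Result: 2


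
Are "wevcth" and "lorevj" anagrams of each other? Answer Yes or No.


String 1: 'wevcth' -> sorted: 'cehtvw'
String 2: 'lorevj' -> sorted: 'ejlorv'
Compare sorted forms: 'cehtvw' != 'ejlorv'
Anagram: No


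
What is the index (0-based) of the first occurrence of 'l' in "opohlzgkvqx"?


Input string: 'opohlzgkvqx'
Target: 'l'
Scanning left to right: s[0]='o', s[1]='p', s[2]='o', s[3]='h', s[4]='l'
First match at index: 4


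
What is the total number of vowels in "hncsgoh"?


Input string: 'hncsgoh'
Operation: count vowels (a, e, i, o, u)
Scan: s[0]='h', s[1]='n', s[2]='c', s[3]='s', s[4]='g', s[5]='o' (vowel), s[6]='h'
Vowels found: 1
Result: 1


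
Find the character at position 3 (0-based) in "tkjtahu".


Input string: 'tkjtahu'
Operation: get character at index 3
Index mapping: s[0]='t', s[1]='k', s[2]='j', s[3]='t'
Result: 't'


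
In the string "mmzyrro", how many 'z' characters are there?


Input string: 'mmzyrro'
Target character: 'z'
Scan each position: s[2]='z'
Matches found at indices: 2
Total: 1


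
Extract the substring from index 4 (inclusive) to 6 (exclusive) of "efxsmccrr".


Input string: 'efxsmccrr'
Operation: slice [4:6]
Extract characters: s[4]='m', s[5]='c'
Result: mc


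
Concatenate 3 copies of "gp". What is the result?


Input string: 'gp'
Operation: repeat 3 times
Concatenation: 'gp' + 'gp' + 'gp'
Result: gpgpgp


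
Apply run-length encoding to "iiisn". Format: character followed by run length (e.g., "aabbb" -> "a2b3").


Input: 'iiisn'
Operation: identify consecutive runs
Runs: 'iii' -> i3, 's' -> s1, 'n' -> n1
Encoded: i3s1n1


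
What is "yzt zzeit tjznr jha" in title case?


Input string: 'yzt zzeit tjznr jha'
Operation: capitalize first letter of each word
Word transformations: 'yzt'->'Yzt', 'zzeit'->'Zzeit', 'tjznr'->'Tjznr', 'jha'->'Jha'
Result: Yzt Zzeit Tjznr Jha


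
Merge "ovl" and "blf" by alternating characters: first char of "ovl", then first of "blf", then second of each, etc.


String 1: 'ovl'
String 2: 'blf'
Operation: alternate characters
Pairs: 'o'+'b', 'v'+'l', 'l'+'f'
Result: obvllf


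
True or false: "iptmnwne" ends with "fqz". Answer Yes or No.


Input string: 'iptmnwne'
Suffix to check: 'fqz'
Last 3 characters of input: 'wne'
Match: False
Result: No


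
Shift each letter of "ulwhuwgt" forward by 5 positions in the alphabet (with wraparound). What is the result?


Input: 'ulwhuwgt', shift = 5
Operation: for each letter, (position + 5) mod 26
Mapping: 'u'(20+5=25)->'z', 'l'(11+5=16)->'q', 'w'(22+5=27, 27 mod 26=1)->'b', 'h'(7+5=12)->'m', 'u'(20+5=25)->'z', 'w'(22+5=27, 27 mod 26=1)->'b', 'g'(6+5=11)->'l', 't'(19+5=24)->'y'
Result: zqbmzbly


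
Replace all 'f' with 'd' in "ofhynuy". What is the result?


Input string: 'ofhynuy'
Operation: replace 'f' with 'd'
Positions of 'f': 1
After replacement: odhynuy


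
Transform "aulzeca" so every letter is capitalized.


Input string: 'aulzeca'
Operation: convert each letter to uppercase
Mapping: 'a'->'A', 'u'->'U', 'l'->'L', 'z'->'Z', 'e'->'E', 'c'->'C', 'a'->'A'
Result: AULZECA


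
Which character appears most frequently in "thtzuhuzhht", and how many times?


Input: 'thtzuhuzhht'
Operation: tally each character
Counts: 'h':4, 't':3, 'u':2, 'z':2
Maximum: 'h' appears 4 times


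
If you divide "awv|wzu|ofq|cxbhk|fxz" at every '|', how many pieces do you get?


Input string: 'awv|wzu|ofq|cxbhk|fxz'
Delimiter: '|'
Split result: 'awv', 'wzu', 'ofq', 'cxbhk', 'fxz'
Number of parts: 5


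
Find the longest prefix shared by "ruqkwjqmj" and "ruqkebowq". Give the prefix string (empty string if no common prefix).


String 1: 'ruqkwjqmj'
String 2: 'ruqkebowq'
Compare position by position:
pos 0: 'r' vs 'r' match
pos 1: 'u' vs 'u' match
pos 2: 'q' vs 'q' match
pos 3: 'k' vs 'k' match
pos 4: 'w' vs 'e' differ -> stop
Longest common prefix: "ruqk" (length 4)


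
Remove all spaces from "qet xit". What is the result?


Input string: 'qet xit'
Operation: remove all spaces
Words: 'qet', 'xit'
Join without spaces: qetxit


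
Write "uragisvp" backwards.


Input string: 'uragisvp'
Operation: reverse character order
Original order: 'u' -> 'r' -> 'a' -> 'g' -> 'i' -> 's' -> 'v' -> 'p'
Reversed order: 'p' -> 'v' -> 's' -> 'i' -> 'g' -> 'a' -> 'r' -> 'u'
Result: pvsigaru


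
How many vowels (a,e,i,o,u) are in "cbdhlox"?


Input string: 'cbdhlox'
Operation: count vowels (a, e, i, o, u)
Scan: s[0]='c', s[1]='b', s[2]='d', s[3]='h', s[4]='l', s[5]='o' (vowel), s[6]='x'
Vowels found: 1
Result: 1


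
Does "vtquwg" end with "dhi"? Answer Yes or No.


Input string: 'vtquwg'
Suffix to check: 'dhi'
Last 3 characters of input: 'uwg'
Match: False
Result: No


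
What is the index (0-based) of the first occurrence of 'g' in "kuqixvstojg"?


Input string: 'kuqixvstojg'
Target: 'g'
Scanning left to right: s[0]='k', s[1]='u', s[2]='q', s[3]='i', s[4]='x', s[5]='v', s[6]='s', s[7]='t', s[8]='o', s[9]='j', s[10]='g'
First match at index: 10


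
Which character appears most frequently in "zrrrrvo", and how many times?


Input: 'zrrrrvo'
Operation: tally each character
Counts: 'o':1, 'r':4, 'v':1, 'z':1
Maximum: 'r' appears 4 times


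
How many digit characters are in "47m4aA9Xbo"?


Input string: '47m4aA9Xbo'
Operation: count digit characters (0-9)
Scan: '4'(digit), '7'(digit), 'm', '4'(digit), 'a', 'A', '9'(digit), 'X', 'b', 'o'
Digits found: 4
Result: 4


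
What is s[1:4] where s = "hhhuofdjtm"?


Input string: 'hhhuofdjtm'
Operation: slice [1:4]
Extract characters: s[1]='h', s[2]='h', s[3]='u'
Result: hhu


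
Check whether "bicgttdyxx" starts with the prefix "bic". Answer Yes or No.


Input string: 'bicgttdyxx'
Prefix to check: 'bic'
First 3 characters of input: 'bic'
Match: True
Result: Yes


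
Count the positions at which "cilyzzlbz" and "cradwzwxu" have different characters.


String 1: 'cilyzzlbz'
String 2: 'cradwzwxu'
Compare each position: pos 0: 'c'=='c', pos 1: 'i'!='r', pos 2: 'l'!='a', pos 3: 'y'!='d', pos 4: 'z'!='w', pos 5: 'z'=='z', pos 6: 'l'!='w', pos 7: 'b'!='x', pos 8: 'z'!='u'
Differing positions: 7
Hamming distance: 7


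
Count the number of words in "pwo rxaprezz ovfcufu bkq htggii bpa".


Input string: 'pwo rxaprezz ovfcufu bkq htggii bpa'
Operation: split by spaces
Words found: 'pwo', 'rxaprezz', 'ovfcufu', 'bkq', 'htggii', 'bpa'
Word count: 6


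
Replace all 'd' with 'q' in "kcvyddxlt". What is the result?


Input string: 'kcvyddxlt'
Operation: replace 'd' with 'q'
Positions of 'd': 4, 5
After replacement: kcvyqqxlt


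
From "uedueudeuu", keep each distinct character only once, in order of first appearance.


Input: 'uedueudeuu'
Operation: keep first occurrence of each character
Scan: s[0]='u' new -> keep; s[1]='e' new -> keep; s[2]='d' new -> keep; s[3]='u' seen -> skip; s[4]='e' seen -> skip; s[5]='u' seen -> skip; s[6]='d' seen -> skip; s[7]='e' seen -> skip; s[8]='u' seen -> skip; s[9]='u' seen -> skip
Result: ued


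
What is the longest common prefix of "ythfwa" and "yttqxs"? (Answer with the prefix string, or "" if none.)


String 1: 'ythfwa'
String 2: 'yttqxs'
Compare position by position:
pos 0: 'y' vs 'y' match
pos 1: 't' vs 't' match
pos 2: 'h' vs 't' differ -> stop
Longest common prefix: "yt" (length 2)


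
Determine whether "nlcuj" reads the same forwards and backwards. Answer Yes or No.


Input string: 'nlcuj'
Reversed: 'jucln'
Compare pairs: s[0]='n' vs s[4]='j' (mismatch), s[1]='l' vs s[3]='u' (mismatch)
Palindrome: No


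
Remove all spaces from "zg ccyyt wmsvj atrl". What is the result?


Input string: 'zg ccyyt wmsvj atrl'
Operation: remove all spaces
Words: 'zg', 'ccyyt', 'wmsvj', 'atrl'
Join without spaces: zgccyytwmsvjatrl


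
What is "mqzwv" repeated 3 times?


Input string: 'mqzwv'
Operation: repeat 3 times
Concatenation: 'mqzwv' + 'mqzwv' + 'mqzwv'
Result: mqzwvmqzwvmqzwv


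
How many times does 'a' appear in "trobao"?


Input string: 'trobao'
Target character: 'a'
Scan each position: s[4]='a'
Matches found at indices: 4
Total: 1


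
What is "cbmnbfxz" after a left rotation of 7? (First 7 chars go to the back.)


Input: 'cbmnbfxz', shift = 7
Operation: split at index 7 and swap parts
Front part s[0:7] = 'cbmnbfx'
Back part s[7:] = 'z'
Rotated = back + front = 'z' + 'cbmnbfx'
Result: zcbmnbfx


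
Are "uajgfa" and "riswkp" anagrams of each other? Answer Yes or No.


String 1: 'uajgfa' -> sorted: 'aafgju'
String 2: 'riswkp' -> sorted: 'ikprsw'
Compare sorted forms: 'aafgju' != 'ikprsw'
Anagram: No


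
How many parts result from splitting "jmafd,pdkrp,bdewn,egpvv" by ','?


Input string: 'jmafd,pdkrp,bdewn,egpvv'
Delimiter: ','
Split result: 'jmafd', 'pdkrp', 'bdewn', 'egpvv'
Number of parts: 4


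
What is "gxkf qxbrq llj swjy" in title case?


Input string: 'gxkf qxbrq llj swjy'
Operation: capitalize first letter of each word
Word transformations: 'gxkf'->'Gxkf', 'qxbrq'->'Qxbrq', 'llj'->'Llj', 'swjy'->'Swjy'
Result: Gxkf Qxbrq Llj Swjy


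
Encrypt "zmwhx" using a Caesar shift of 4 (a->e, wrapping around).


Input: 'zmwhx', shift = 4
Operation: for each letter, (position + 4) mod 26
Mapping: 'z'(25+4=29, 29 mod 26=3)->'d', 'm'(12+4=16)->'q', 'w'(22+4=26, 26 mod 26=0)->'a', 'h'(7+4=11)->'l', 'x'(23+4=27, 27 mod 26=1)->'b'
Result: dqalb


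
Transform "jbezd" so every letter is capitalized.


Input string: 'jbezd'
Operation: convert each letter to uppercase
Mapping: 'j'->'J', 'b'->'B', 'e'->'E', 'z'->'Z', 'd'->'D'
Result: JBEZD


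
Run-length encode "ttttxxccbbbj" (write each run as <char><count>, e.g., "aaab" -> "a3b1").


Input: 'ttttxxccbbbj'
Operation: identify consecutive runs
Runs: 'tttt' -> t4, 'xx' -> x2, 'cc' -> c2, 'bbb' -> b3, 'j' -> j1
Encoded: t4x2c2b3j1


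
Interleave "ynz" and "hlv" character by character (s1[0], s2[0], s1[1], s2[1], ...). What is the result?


String 1: 'ynz'
String 2: 'hlv'
Operation: alternate characters
Pairs: 'y'+'h', 'n'+'l', 'z'+'v'
Result: yhnlzv


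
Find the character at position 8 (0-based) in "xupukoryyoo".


Input string: 'xupukoryyoo'
Operation: get character at index 8
Index mapping: s[0]='x', s[1]='u', s[2]='p', s[3]='u', s[4]='k', s[5]='o', s[6]='r', s[7]='y', s[8]='y'
Result: 'y'


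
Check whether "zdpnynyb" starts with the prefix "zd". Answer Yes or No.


Input string: 'zdpnynyb'
Prefix to check: 'zd'
First 2 characters of input: 'zd'
Match: True
Result: Yes


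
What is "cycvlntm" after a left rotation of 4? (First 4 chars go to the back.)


Input: 'cycvlntm', shift = 4
Operation: split at index 4 and swap parts
Front part s[0:4] = 'cycv'
Back part s[4:] = 'lntm'
Rotated = back + front = 'lntm' + 'cycv'
Result: lntmcycv


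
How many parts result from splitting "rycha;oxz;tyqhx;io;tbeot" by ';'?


Input string: 'rycha;oxz;tyqhx;io;tbeot'
Delimiter: ';'
Split result: 'rycha', 'oxz', 'tyqhx', 'io', 'tbeot'
Number of parts: 5


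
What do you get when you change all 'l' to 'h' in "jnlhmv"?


Input string: 'jnlhmv'
Operation: replace 'l' with 'h'
Positions of 'l': 2
After replacement: jnhhmv


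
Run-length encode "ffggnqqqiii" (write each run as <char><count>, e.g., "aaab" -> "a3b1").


Input: 'ffggnqqqiii'
Operation: identify consecutive runs
Runs: 'ff' -> f2, 'gg' -> g2, 'n' -> n1, 'qqq' -> q3, 'iii' -> i3
Encoded: f2g2n1q3i3


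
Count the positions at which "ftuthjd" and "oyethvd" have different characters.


String 1: 'ftuthjd'
String 2: 'oyethvd'
Compare each position: pos 0: 'f'!='o', pos 1: 't'!='y', pos 2: 'u'!='e', pos 3: 't'=='t', pos 4: 'h'=='h', pos 5: 'j'!='v', pos 6: 'd'=='d'
Differing positions: 4
Hamming distance: 4


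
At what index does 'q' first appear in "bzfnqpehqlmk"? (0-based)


Input string: 'bzfnqpehqlmk'
Target: 'q'
Scanning left to right: s[0]='b', s[1]='z', s[2]='f', s[3]='n', s[4]='q'
First match at index: 4


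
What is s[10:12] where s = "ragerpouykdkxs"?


Input string: 'ragerpouykdkxs'
Operation: slice [10:12]
Extract characters: s[10]='d', s[11]='k'
Result: dk


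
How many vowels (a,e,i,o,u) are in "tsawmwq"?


Input string: 'tsawmwq'
Operation: count vowels (a, e, i, o, u)
Scan: s[0]='t', s[1]='s', s[2]='a' (vowel), s[3]='w', s[4]='m', s[5]='w', s[6]='q'
Vowels found: 1
Result: 1


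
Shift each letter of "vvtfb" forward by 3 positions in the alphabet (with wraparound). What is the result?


Input: 'vvtfb', shift = 3
Operation: for each letter, (position + 3) mod 26
Mapping: 'v'(21+3=24)->'y', 'v'(21+3=24)->'y', 't'(19+3=22)->'w', 'f'(5+3=8)->'i', 'b'(1+3=4)->'e'
Result: yywie


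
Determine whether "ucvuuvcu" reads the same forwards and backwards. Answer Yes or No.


Input string: 'ucvuuvcu'
Reversed: 'ucvuuvcu'
Compare pairs: s[0]='u' vs s[7]='u' (match), s[1]='c' vs s[6]='c' (match), s[2]='v' vs s[5]='v' (match), s[3]='u' vs s[4]='u' (match)
Palindrome: Yes


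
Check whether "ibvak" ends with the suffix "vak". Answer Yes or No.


Input string: 'ibvak'
Suffix to check: 'vak'
Last 3 characters of input: 'vak'
Match: True
Result: Yes


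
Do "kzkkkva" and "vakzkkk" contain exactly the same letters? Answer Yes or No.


String 1: 'kzkkkva' -> sorted: 'akkkkvz'
String 2: 'vakzkkk' -> sorted: 'akkkkvz'
Compare sorted forms: 'akkkkvz' == 'akkkkvz'
Anagram: Yes


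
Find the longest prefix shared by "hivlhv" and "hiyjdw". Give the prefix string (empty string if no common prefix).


String 1: 'hivlhv'
String 2: 'hiyjdw'
Compare position by position:
pos 0: 'h' vs 'h' match
pos 1: 'i' vs 'i' match
pos 2: 'v' vs 'y' differ -> stop
Longest common prefix: "hi" (length 2)


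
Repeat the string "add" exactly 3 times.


Input string: 'add'
Operation: repeat 3 times
Concatenation: 'add' + 'add' + 'add'
Result: addaddadd


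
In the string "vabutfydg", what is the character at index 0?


Input string: 'vabutfydg'
Operation: get character at index 0
Index mapping: s[0]='v'
Result: 'v'


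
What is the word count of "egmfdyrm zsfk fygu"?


Input string: 'egmfdyrm zsfk fygu'
Operation: split by spaces
Words found: 'egmfdyrm', 'zsfk', 'fygu'
Word count: 3


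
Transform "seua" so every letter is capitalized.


Input string: 'seua'
Operation: convert each letter to uppercase
Mapping: 's'->'S', 'e'->'E', 'u'->'U', 'a'->'A'
Result: SEUA


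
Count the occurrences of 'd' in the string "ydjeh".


Input string: 'ydjeh'
Target character: 'd'
Scan each position: s[1]='d'
Matches found at indices: 1
Total: 1


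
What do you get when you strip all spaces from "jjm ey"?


Input string: 'jjm ey'
Operation: remove all spaces
Words: 'jjm', 'ey'
Join without spaces: jjmey


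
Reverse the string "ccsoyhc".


Input string: 'ccsoyhc'
Operation: reverse character order
Original order: 'c' -> 'c' -> 's' -> 'o' -> 'y' -> 'h' -> 'c'
Reversed order: 'c' -> 'h' -> 'y' -> 'o' -> 's' -> 'c' -> 'c'
Result: chyoscc


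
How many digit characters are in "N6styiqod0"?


Input string: 'N6styiqod0'
Operation: count digit characters (0-9)
Scan: 'N', '6'(digit), 's', 't', 'y', 'i', 'q', 'o', 'd', '0'(digit)
Digits found: 2
Result: 2


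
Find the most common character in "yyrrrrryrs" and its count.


Input: 'yyrrrrryrs'
Operation: tally each character
Counts: 'r':6, 's':1, 'y':3
Maximum: 'r' appears 6 times


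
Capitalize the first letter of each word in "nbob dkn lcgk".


Input string: 'nbob dkn lcgk'
Operation: capitalize first letter of each word
Word transformations: 'nbob'->'Nbob', 'dkn'->'Dkn', 'lcgk'->'Lcgk'
Result: Nbob Dkn Lcgk


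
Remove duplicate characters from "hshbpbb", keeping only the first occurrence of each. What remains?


Input: 'hshbpbb'
Operation: keep first occurrence of each character
Scan: s[0]='h' new -> keep; s[1]='s' new -> keep; s[2]='h' seen -> skip; s[3]='b' new -> keep; s[4]='p' new -> keep; s[5]='b' seen -> skip; s[6]='b' seen -> skip
Result: hsbp


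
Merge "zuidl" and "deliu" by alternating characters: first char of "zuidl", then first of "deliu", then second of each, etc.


String 1: 'zuidl'
String 2: 'deliu'
Operation: alternate characters
Pairs: 'z'+'d', 'u'+'e', 'i'+'l', 'd'+'i', 'l'+'u'
Result: zdueildilu


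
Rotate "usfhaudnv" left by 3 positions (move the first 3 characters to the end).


Input: 'usfhaudnv', shift = 3
Operation: split at index 3 and swap parts
Front part s[0:3] = 'usf'
Back part s[3:] = 'haudnv'
Rotated = back + front = 'haudnv' + 'usf'
Result: haudnvusf


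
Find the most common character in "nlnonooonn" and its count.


Input: 'nlnonooonn'
Operation: tally each character
Counts: 'l':1, 'n':5, 'o':4
Maximum: 'n' appears 5 times


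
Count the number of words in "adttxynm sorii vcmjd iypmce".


Input string: 'adttxynm sorii vcmjd iypmce'
Operation: split by spaces
Words found: 'adttxynm', 'sorii', 'vcmjd', 'iypmce'
Word count: 4


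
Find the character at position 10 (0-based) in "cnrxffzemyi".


Input string: 'cnrxffzemyi'
Operation: get character at index 10
Index mapping: s[0]='c', s[1]='n', s[2]='r', s[3]='x', s[4]='f', s[5]='f', s[6]='z', s[7]='e', s[8]='m', s[9]='y', s[10]='i'
Result: 'i'


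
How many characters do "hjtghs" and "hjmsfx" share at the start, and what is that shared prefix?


String 1: 'hjtghs'
String 2: 'hjmsfx'
Compare position by position:
pos 0: 'h' vs 'h' match
pos 1: 'j' vs 'j' match
pos 2: 't' vs 'm' differ -> stop
Longest common prefix: "hj" (length 2)


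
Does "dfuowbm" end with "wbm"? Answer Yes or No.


Input string: 'dfuowbm'
Suffix to check: 'wbm'
Last 3 characters of input: 'wbm'
Match: True
Result: Yes


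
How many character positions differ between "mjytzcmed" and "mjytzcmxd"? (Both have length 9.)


String 1: 'mjytzcmed'
String 2: 'mjytzcmxd'
Compare each position: pos 0: 'm'=='m', pos 1: 'j'=='j', pos 2: 'y'=='y', pos 3: 't'=='t', pos 4: 'z'=='z', pos 5: 'c'=='c', pos 6: 'm'=='m', pos 7: 'e'!='x', pos 8: 'd'=='d'
Differing positions: 1
Hamming distance: 1


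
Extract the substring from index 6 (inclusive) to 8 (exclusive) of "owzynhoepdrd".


Input string: 'owzynhoepdrd'
Operation: slice [6:8]
Extract characters: s[6]='o', s[7]='e'
Result: oe


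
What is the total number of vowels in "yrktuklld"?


Input string: 'yrktuklld'
Operation: count vowels (a, e, i, o, u)
Scan: s[0]='y', s[1]='r', s[2]='k', s[3]='t', s[4]='u' (vowel), s[5]='k', s[6]='l', s[7]='l', s[8]='d'
Vowels found: 1
Result: 1


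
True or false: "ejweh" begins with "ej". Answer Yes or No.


Input string: 'ejweh'
Prefix to check: 'ej'
First 2 characters of input: 'ej'
Match: True
Result: Yes


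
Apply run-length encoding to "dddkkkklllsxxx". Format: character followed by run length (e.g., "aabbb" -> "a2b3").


Input: 'dddkkkklllsxxx'
Operation: identify consecutive runs
Runs: 'ddd' -> d3, 'kkkk' -> k4, 'lll' -> l3, 's' -> s1, 'xxx' -> x3
Encoded: d3k4l3s1x3


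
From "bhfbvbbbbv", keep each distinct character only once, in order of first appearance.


Input: 'bhfbvbbbbv'
Operation: keep first occurrence of each character
Scan: s[0]='b' new -> keep; s[1]='h' new -> keep; s[2]='f' new -> keep; s[3]='b' seen -> skip; s[4]='v' new -> keep; s[5]='b' seen -> skip; s[6]='b' seen -> skip; s[7]='b' seen -> skip; s[8]='b' seen -> skip; s[9]='v' seen -> skip
Result: bhfv


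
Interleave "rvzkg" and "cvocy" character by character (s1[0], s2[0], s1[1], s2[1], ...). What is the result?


String 1: 'rvzkg'
String 2: 'cvocy'
Operation: alternate characters
Pairs: 'r'+'c', 'v'+'v', 'z'+'o', 'k'+'c', 'g'+'y'
Result: rcvvzokcgy


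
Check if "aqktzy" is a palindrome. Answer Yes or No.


Input string: 'aqktzy'
Reversed: 'yztkqa'
Compare pairs: s[0]='a' vs s[5]='y' (mismatch), s[1]='q' vs s[4]='z' (mismatch), s[2]='k' vs s[3]='t' (mismatch)
Palindrome: No
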